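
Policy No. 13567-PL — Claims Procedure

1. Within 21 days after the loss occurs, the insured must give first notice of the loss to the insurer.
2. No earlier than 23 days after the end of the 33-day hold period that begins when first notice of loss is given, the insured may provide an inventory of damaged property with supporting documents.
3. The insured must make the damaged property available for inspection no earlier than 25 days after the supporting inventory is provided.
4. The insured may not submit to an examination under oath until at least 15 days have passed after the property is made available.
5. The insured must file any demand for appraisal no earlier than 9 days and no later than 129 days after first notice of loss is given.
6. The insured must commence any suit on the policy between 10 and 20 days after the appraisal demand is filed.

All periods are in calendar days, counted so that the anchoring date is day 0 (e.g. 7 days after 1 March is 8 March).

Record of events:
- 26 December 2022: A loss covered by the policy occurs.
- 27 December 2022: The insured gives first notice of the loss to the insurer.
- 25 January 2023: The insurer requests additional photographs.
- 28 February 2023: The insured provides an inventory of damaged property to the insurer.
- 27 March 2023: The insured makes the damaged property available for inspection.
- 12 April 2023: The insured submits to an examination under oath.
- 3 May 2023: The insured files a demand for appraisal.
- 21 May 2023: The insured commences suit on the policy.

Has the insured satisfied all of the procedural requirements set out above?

(1) due by 26 December 2022 + 21 days = 16 January 2023; 27 December 2022 is within that limit.
(2) permitted from 29 January 2023 + 23 days = 21 February 2023 onward; done 28 February 2023 — permitted.
(3) permitted from 28 February 2023 + 25 days = 25 March 2023 onward; done 27 March 2023 — permitted.
(4) permitted from 27 March 2023 + 15 days = 11 April 2023 onward; done 12 April 2023, after the minimum wait.
(5) the permitted window runs from 27 December 2022 + 9 = 5 January 2023 to 27 December 2022 + 129 = 5 May 2023; 3 May 2023 falls inside that range.
(6) the permitted window runs from 3 May 2023 + 10 = 13 May 2023 to 3 May 2023 + 20 = 23 May 2023; done 21 May 2023 — within the window.

Yes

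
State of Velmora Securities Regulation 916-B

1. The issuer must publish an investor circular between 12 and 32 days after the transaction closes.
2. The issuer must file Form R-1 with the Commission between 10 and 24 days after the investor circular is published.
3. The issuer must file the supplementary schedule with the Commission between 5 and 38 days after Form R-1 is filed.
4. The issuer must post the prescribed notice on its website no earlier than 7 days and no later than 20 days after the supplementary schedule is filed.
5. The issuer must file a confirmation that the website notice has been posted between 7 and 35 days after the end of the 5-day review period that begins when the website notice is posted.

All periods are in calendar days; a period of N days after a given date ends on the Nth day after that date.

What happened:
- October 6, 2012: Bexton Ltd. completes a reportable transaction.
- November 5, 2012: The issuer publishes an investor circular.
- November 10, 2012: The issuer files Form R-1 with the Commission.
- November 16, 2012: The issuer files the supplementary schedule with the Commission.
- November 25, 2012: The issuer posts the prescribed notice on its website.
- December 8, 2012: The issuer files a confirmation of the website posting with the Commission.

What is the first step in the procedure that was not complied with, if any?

Step 2

Step 1: the window is 12–32 days after October 6, 2012 (when the transaction closes), so October 18, 2012 through November 7, 2012; done November 5, 2012, which is between those dates.
Step 2: the window is 10–24 days after November 5, 2012 (when the investor circular is published), so November 15, 2012 through November 29, 2012; done November 10, 2012 — 5 days before the window opened.
The analysis stops there.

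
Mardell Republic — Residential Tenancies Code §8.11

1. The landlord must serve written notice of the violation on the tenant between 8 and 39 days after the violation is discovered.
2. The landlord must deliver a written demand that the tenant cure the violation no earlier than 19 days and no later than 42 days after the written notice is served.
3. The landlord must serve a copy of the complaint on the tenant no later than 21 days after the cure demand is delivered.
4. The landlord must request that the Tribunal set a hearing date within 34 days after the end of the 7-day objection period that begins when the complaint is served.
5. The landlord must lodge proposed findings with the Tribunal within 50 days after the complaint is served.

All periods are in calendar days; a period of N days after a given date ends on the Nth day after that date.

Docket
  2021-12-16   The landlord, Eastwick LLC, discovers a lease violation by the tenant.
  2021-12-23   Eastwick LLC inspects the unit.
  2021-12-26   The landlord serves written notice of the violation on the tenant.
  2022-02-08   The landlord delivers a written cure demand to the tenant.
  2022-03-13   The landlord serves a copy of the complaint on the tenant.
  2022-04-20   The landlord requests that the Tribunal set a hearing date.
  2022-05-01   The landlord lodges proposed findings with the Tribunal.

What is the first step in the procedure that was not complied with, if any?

Step 1 — 8 and 39 days from 2021-12-16 (when the violation is discovered) are 2021-12-24 and 2022-01-24 respectively; done 2021-12-26 — within the window.
Step 2 — 19 and 42 days from 2021-12-26 (when the written notice is served) are 2022-01-14 and 2022-02-06 respectively; 2022-02-08 is 2 days past the end of the window.

Step 2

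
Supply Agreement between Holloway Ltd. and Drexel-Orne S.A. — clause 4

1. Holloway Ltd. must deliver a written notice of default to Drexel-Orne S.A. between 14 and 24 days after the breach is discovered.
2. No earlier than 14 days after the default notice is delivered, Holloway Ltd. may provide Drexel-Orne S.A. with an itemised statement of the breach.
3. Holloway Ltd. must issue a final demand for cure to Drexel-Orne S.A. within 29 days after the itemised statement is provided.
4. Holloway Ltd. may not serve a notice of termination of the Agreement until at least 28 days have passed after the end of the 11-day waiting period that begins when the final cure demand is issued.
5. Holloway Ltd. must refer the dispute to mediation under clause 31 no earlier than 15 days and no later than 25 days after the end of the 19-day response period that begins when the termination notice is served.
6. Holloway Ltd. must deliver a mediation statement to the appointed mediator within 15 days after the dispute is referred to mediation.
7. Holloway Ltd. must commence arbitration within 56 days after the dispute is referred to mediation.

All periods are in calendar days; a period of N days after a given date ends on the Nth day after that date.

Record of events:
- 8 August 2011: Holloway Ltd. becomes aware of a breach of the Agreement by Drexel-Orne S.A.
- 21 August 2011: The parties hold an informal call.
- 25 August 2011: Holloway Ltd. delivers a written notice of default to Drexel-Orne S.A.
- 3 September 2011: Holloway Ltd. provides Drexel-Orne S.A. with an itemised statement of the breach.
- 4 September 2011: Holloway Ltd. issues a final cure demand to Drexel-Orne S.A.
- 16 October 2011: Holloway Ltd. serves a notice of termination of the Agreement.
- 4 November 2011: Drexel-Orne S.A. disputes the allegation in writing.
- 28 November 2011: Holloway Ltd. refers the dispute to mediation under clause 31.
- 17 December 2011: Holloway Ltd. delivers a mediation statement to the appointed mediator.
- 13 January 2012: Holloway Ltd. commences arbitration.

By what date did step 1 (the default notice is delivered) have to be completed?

Step 1 runs from 8 August 2011, when the breach is discovered. The window is 14–24 days after 8 August 2011; it closes on 1 September 2011.

1 September 2011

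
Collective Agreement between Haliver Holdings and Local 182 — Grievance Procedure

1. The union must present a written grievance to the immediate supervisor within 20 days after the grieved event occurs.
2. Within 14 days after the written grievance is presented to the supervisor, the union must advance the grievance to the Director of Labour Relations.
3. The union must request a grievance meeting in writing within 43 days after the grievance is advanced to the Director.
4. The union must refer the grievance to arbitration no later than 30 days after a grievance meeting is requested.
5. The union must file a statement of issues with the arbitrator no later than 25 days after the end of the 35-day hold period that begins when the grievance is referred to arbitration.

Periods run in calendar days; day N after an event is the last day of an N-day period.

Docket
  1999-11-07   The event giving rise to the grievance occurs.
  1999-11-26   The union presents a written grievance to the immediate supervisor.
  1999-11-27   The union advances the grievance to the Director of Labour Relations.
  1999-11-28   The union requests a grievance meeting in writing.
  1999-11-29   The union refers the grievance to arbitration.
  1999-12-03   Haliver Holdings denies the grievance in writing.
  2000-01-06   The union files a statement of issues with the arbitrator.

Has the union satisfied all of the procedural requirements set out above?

(1) due by 1999-11-07 + 20 days = 1999-11-27; 1999-11-26 is within that limit.
(2) due by 1999-11-26 + 14 days = 1999-12-10; 1999-11-27 is within that limit.
(3) due by 1999-11-27 + 43 days = 2000-01-09; done 1999-11-28 — timely.
(4) due by 1999-11-28 + 30 days = 1999-12-28; done 1999-11-29 — timely.
(5) due by 2000-01-03 + 25 days = 2000-01-28; done 2000-01-06 — timely.

Yes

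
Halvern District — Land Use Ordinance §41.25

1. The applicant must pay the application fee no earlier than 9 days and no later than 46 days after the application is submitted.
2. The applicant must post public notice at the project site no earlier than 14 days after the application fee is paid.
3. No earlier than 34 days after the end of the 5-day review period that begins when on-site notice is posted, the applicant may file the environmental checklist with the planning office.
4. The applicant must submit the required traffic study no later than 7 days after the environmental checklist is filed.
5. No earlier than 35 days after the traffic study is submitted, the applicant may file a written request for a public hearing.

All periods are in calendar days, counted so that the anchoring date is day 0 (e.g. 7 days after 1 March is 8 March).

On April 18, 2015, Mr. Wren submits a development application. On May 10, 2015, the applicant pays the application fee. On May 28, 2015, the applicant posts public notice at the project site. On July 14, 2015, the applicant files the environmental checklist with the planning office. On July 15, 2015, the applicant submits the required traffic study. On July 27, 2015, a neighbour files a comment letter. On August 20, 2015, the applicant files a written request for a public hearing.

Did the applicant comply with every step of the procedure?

Yes

Step 1 — 9 and 46 days from April 18, 2015 (when the application is submitted) are April 27, 2015 and June 3, 2015 respectively; May 10, 2015 falls inside that range.
Step 2 — must wait 14 days from May 10, 2015 (when the application fee is paid), so not before May 24, 2015; May 28, 2015 is on or after that date.
Step 3 — must wait 34 days from June 2, 2015 (end of the 5-day review period, which began when on-site notice is posted on May 28, 2015), so not before July 6, 2015; done July 14, 2015 — permitted.
Step 4 — counting 7 days from July 14, 2015 (when the environmental checklist is filed) gives a deadline of July 21, 2015; done July 15, 2015 — timely.
Step 5 — must wait 35 days from July 15, 2015 (when the traffic study is submitted), so not before August 19, 2015; done August 20, 2015 — permitted.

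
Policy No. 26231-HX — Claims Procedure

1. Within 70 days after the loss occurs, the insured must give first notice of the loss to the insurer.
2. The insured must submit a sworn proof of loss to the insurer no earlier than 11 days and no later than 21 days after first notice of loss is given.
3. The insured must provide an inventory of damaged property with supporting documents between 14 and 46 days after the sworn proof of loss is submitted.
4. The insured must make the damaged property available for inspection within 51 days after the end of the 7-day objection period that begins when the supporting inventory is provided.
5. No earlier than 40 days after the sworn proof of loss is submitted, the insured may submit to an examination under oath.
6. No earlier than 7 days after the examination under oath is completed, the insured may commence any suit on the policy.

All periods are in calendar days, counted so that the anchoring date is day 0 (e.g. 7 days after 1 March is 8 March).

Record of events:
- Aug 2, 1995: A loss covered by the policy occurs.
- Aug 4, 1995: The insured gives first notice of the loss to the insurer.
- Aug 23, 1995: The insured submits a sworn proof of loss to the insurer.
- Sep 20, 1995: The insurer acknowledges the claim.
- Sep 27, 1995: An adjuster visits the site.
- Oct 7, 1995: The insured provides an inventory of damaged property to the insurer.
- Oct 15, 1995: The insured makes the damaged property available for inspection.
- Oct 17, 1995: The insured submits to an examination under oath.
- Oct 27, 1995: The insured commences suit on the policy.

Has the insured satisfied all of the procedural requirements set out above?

Step 1: 70 days after Aug 2, 1995 (when the loss occurs) is Oct 11, 1995; Aug 4, 1995 is within that limit.
Step 2: the window is 11–21 days after Aug 4, 1995 (when first notice of loss is given), so Aug 15, 1995 through Aug 25, 1995; Aug 23, 1995 falls inside that range.
Step 3: the window is 14–46 days after Aug 23, 1995 (when the sworn proof of loss is submitted), so Sep 6, 1995 through Oct 8, 1995; done Oct 7, 1995 — within the window.
Step 4: 51 days after Oct 14, 1995 (end of the 7-day objection period, which began when the supporting inventory is provided on Oct 7, 1995) is Dec 4, 1995; Oct 15, 1995 is within that limit.
Step 5: the earliest permitted date is 40 days after Aug 23, 1995 (when the sworn proof of loss is submitted), i.e. Oct 2, 1995; done Oct 17, 1995, after the minimum wait.
Step 6: the earliest permitted date is 7 days after Oct 17, 1995 (when the examination under oath is completed), i.e. Oct 24, 1995; Oct 27, 1995 is on or after that date.

Yes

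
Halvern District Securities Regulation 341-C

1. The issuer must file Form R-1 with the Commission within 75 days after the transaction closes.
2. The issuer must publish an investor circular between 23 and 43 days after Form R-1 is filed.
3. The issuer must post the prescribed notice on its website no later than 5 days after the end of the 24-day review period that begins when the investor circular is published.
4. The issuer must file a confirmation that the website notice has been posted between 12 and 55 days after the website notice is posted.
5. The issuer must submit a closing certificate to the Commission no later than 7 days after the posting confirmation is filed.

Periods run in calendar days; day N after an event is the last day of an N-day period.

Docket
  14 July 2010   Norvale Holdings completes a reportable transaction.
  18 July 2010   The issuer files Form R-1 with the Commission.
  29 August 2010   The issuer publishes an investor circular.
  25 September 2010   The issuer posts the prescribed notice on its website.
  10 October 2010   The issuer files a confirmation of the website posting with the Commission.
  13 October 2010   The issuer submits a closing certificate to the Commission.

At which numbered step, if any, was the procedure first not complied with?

None — every step was satisfied

Step 1: 75 days after 14 July 2010 (when the transaction closes) is 27 September 2010; done 18 July 2010 — timely.
Step 2: the window is 23–43 days after 18 July 2010 (when Form R-1 is filed), so 10 August 2010 through 30 August 2010; 29 August 2010 falls inside that range.
Step 3: 5 days after 22 September 2010 (end of the 24-day review period, which began when the investor circular is published on 29 August 2010) is 27 September 2010; completed 25 September 2010, before the deadline.
Step 4: the window is 12–55 days after 25 September 2010 (when the website notice is posted), so 7 October 2010 through 19 November 2010; done 10 October 2010, which is between those dates.
Step 5: 7 days after 10 October 2010 (when the posting confirmation is filed) is 17 October 2010; completed 13 October 2010, before the deadline.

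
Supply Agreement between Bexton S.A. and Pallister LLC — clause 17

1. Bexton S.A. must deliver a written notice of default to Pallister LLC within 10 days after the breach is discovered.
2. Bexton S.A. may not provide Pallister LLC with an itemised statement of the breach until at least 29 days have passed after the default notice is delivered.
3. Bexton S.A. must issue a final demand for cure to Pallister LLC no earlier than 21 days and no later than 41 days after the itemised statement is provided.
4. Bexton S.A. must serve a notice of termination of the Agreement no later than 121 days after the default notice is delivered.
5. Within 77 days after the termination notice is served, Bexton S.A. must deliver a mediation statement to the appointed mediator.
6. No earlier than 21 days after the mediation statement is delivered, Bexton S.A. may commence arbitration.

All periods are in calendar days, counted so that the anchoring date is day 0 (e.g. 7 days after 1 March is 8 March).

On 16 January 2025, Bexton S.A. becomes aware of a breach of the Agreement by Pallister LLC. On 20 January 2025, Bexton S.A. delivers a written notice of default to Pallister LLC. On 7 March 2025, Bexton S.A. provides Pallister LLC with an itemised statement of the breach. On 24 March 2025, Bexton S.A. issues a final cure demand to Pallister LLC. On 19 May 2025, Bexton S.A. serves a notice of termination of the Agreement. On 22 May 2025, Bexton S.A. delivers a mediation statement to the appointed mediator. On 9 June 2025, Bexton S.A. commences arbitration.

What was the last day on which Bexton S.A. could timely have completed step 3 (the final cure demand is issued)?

Step 3 runs from 7 March 2025, when the itemised statement is provided. The window is 21–41 days after 7 March 2025; it closes on 17 April 2025.

17 April 2025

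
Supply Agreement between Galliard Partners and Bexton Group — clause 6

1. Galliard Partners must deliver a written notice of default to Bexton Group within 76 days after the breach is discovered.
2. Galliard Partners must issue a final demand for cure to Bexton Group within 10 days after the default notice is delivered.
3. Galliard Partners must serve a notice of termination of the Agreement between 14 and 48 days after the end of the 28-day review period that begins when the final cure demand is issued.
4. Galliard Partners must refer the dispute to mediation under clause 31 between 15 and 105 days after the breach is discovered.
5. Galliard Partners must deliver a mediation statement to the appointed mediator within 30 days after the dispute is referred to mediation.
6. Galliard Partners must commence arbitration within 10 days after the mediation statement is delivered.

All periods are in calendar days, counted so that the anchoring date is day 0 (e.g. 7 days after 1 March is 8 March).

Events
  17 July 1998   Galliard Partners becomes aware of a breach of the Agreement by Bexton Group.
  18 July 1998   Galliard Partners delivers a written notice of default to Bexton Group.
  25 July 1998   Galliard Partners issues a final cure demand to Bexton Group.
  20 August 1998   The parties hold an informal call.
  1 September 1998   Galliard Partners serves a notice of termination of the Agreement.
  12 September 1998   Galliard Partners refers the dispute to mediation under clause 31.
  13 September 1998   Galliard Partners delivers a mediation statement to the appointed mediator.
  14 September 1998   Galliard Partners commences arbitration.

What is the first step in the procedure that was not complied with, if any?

Step 3

(1) due by 17 July 1998 + 76 days = 1 October 1998; completed 18 July 1998, before the deadline.
(2) due by 18 July 1998 + 10 days = 28 July 1998; 25 July 1998 is within that limit.
(3) the permitted window runs from 22 August 1998 + 14 = 5 September 1998 to 22 August 1998 + 48 = 9 October 1998; 1 September 1998 is 4 days too early.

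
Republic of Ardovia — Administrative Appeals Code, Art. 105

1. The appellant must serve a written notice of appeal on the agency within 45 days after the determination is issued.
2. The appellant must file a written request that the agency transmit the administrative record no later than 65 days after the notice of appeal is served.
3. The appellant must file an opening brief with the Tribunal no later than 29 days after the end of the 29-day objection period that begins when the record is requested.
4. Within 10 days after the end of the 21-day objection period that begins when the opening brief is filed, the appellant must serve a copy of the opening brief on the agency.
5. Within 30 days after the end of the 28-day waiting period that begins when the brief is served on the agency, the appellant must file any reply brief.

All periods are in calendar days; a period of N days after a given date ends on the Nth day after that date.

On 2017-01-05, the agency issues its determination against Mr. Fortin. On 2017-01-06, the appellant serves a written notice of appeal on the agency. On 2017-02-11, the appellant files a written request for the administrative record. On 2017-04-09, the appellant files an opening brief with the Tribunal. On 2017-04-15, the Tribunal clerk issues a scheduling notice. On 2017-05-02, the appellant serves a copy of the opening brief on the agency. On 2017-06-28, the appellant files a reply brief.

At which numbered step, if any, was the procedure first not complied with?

None — every step was satisfied

(1) due by 2017-01-05 + 45 days = 2017-02-19; done 2017-01-06 — timely.
(2) due by 2017-01-06 + 65 days = 2017-03-12; completed 2017-02-11, before the deadline.
(3) due by 2017-03-12 + 29 days = 2017-04-10; 2017-04-09 is within that limit.
(4) due by 2017-04-30 + 10 days = 2017-05-10; 2017-05-02 is within that limit.
(5) due by 2017-05-30 + 30 days = 2017-06-29; completed 2017-06-28, before the deadline.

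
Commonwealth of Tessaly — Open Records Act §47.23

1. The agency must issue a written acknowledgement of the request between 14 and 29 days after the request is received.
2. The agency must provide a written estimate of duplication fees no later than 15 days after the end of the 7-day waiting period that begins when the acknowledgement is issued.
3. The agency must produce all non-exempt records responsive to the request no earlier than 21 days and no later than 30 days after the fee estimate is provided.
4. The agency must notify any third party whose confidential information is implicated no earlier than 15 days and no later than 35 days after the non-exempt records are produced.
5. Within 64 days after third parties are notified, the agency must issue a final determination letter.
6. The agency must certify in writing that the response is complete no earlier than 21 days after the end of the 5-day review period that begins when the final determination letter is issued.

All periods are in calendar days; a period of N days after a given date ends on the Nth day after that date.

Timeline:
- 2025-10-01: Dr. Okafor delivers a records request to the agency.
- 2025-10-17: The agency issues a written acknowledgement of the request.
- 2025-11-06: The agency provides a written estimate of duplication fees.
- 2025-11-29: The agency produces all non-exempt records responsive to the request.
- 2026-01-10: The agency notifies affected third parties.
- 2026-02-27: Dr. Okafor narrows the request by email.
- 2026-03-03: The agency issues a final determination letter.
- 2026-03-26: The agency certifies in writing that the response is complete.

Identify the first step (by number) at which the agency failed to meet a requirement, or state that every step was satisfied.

Step 1: the window is 14–29 days after 2025-10-01 (when the request is received), so 2025-10-15 through 2025-10-30; done 2025-10-17 — within the window.
Step 2: 15 days after 2025-10-24 (end of the 7-day waiting period, which began when the acknowledgement is issued on 2025-10-17) is 2025-11-08; completed 2025-11-06, before the deadline.
Step 3: the window is 21–30 days after 2025-11-06 (when the fee estimate is provided), so 2025-11-27 through 2025-12-06; 2025-11-29 falls inside that range.
Step 4: the window is 15–35 days after 2025-11-29 (when the non-exempt records are produced), so 2025-12-14 through 2026-01-03; done 2026-01-10 — 7 days after the window closed.

Step 4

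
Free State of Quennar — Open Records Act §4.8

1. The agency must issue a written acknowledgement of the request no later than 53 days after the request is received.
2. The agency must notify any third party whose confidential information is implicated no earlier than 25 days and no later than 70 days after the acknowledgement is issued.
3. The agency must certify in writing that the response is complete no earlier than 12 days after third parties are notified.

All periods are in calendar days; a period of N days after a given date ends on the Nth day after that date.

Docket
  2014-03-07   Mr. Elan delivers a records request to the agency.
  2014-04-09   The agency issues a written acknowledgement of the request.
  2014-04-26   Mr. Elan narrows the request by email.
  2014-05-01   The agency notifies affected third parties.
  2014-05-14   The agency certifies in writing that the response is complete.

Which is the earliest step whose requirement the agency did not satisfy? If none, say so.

Step 2

Step 1 — counting 53 days from 2014-03-07 (when the request is received) gives a deadline of 2014-04-29; completed 2014-04-09, before the deadline.
Step 2 — 25 and 70 days from 2014-04-09 (when the acknowledgement is issued) are 2014-05-04 and 2014-06-18 respectively; done 2014-05-01 — 3 days before the window opened.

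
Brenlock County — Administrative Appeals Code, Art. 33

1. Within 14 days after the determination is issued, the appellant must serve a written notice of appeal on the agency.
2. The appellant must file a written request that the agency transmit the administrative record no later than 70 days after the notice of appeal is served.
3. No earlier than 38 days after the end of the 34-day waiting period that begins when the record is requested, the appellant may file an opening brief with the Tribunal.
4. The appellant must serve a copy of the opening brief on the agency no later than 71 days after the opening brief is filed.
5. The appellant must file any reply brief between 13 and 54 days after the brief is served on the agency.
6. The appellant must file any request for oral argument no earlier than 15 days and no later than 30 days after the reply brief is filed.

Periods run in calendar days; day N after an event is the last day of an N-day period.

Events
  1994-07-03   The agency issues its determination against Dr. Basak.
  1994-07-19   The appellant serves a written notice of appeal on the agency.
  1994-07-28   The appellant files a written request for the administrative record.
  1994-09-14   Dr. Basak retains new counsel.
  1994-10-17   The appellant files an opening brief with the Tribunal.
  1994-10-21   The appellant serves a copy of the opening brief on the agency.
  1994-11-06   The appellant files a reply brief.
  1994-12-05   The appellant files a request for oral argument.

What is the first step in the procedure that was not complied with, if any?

Step 1 — counting 14 days from 1994-07-03 (when the determination is issued) gives a deadline of 1994-07-17; done 1994-07-19 — 2 days late.

Step 1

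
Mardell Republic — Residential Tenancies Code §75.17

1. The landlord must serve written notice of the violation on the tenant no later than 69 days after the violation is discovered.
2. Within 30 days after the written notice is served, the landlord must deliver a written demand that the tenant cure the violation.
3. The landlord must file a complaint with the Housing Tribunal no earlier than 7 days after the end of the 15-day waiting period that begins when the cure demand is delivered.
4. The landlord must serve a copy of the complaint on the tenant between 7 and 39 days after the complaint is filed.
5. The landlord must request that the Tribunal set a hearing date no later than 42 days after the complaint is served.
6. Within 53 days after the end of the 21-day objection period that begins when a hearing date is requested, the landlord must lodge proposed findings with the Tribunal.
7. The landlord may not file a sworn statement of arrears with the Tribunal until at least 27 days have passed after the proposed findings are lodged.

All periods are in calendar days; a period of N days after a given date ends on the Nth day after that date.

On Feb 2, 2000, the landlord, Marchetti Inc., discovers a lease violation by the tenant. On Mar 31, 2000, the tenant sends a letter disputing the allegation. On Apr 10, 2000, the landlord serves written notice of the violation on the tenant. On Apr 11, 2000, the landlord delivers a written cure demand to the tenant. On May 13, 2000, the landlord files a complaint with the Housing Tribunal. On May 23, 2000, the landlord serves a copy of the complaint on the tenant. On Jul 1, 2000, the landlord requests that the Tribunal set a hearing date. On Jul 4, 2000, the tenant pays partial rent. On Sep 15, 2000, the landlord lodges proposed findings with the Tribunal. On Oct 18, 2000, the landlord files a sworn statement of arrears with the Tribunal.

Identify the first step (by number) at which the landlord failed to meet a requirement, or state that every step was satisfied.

Step 1: 69 days after Feb 2, 2000 (when the violation is discovered) is Apr 11, 2000; completed Apr 10, 2000, before the deadline.
Step 2: 30 days after Apr 10, 2000 (when the written notice is served) is May 10, 2000; completed Apr 11, 2000, before the deadline.
Step 3: the earliest permitted date is 7 days after Apr 26, 2000 (end of the 15-day waiting period, which began when the cure demand is delivered on Apr 11, 2000), i.e. May 3, 2000; May 13, 2000 is on or after that date.
Step 4: the window is 7–39 days after May 13, 2000 (when the complaint is filed), so May 20, 2000 through Jun 21, 2000; done May 23, 2000, which is between those dates.
Step 5: 42 days after May 23, 2000 (when the complaint is served) is Jul 4, 2000; done Jul 1, 2000 — timely.
Step 6: 53 days after Jul 22, 2000 (end of the 21-day objection period, which began when a hearing date is requested on Jul 1, 2000) is Sep 13, 2000; Sep 15, 2000 misses that deadline by 2 days.

Step 6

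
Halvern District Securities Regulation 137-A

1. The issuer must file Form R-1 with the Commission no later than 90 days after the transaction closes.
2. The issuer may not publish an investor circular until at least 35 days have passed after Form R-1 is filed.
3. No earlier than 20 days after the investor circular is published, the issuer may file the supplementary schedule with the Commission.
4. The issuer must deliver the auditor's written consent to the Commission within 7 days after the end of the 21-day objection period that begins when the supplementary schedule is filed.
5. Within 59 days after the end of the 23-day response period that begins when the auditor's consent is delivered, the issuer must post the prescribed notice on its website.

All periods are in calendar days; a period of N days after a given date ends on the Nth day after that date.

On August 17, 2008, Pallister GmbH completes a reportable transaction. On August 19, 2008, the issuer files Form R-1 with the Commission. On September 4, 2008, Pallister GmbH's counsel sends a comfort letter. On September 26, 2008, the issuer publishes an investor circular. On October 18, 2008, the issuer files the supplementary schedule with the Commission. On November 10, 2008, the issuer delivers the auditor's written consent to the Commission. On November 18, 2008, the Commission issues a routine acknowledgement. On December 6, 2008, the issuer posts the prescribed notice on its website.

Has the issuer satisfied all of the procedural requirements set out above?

Yes

Step 1: 90 days after August 17, 2008 (when the transaction closes) is November 15, 2008; done August 19, 2008 — timely.
Step 2: the earliest permitted date is 35 days after August 19, 2008 (when Form R-1 is filed), i.e. September 23, 2008; done September 26, 2008, after the minimum wait.
Step 3: the earliest permitted date is 20 days after September 26, 2008 (when the investor circular is published), i.e. October 16, 2008; done October 18, 2008 — permitted.
Step 4: 7 days after November 8, 2008 (end of the 21-day objection period, which began when the supplementary schedule is filed on October 18, 2008) is November 15, 2008; November 10, 2008 is within that limit.
Step 5: 59 days after December 3, 2008 (end of the 23-day response period, which began when the auditor's consent is delivered on November 10, 2008) is January 31, 2009; December 6, 2008 is within that limit.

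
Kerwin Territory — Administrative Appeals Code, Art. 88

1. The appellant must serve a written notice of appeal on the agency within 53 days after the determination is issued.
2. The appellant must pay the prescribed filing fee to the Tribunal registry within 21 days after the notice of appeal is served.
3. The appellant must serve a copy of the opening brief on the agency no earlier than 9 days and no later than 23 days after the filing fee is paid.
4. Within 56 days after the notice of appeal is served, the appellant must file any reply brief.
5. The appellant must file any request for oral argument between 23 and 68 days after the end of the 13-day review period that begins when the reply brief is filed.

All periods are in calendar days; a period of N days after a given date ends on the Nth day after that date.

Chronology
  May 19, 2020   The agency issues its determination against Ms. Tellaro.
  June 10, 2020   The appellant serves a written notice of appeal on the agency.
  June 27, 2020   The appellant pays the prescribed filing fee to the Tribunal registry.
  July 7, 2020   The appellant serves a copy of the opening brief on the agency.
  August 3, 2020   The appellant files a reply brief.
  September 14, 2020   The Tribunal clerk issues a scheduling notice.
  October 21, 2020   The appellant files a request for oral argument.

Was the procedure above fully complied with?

Step 1: 53 days after May 19, 2020 (when the determination is issued) is July 11, 2020; done June 10, 2020 — timely.
Step 2: 21 days after June 10, 2020 (when the notice of appeal is served) is July 1, 2020; June 27, 2020 is within that limit.
Step 3: the window is 9–23 days after June 27, 2020 (when the filing fee is paid), so July 6, 2020 through July 20, 2020; done July 7, 2020, which is between those dates.
Step 4: 56 days after June 10, 2020 (when the notice of appeal is served) is August 5, 2020; done August 3, 2020 — timely.
Step 5: the window is 23–68 days after August 16, 2020 (end of the 13-day review period, which began when the reply brief is filed on August 3, 2020), so September 8, 2020 through October 23, 2020; October 21, 2020 falls inside that range.

Yes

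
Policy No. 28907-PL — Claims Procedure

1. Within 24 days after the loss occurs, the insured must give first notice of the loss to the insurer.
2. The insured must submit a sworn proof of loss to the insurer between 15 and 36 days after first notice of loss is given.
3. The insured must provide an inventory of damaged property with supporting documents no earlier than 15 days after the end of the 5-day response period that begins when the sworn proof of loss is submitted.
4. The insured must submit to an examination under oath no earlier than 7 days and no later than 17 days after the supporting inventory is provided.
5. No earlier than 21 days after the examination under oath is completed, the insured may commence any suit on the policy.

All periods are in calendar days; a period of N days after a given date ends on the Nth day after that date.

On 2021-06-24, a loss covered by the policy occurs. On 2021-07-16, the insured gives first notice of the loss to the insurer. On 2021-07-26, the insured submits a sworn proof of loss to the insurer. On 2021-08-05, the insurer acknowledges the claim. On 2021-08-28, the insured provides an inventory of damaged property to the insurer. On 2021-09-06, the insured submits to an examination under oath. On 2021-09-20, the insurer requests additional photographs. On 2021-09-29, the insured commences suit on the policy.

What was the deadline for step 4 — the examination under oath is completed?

Step 4 runs from 2021-08-28, when the supporting inventory is provided. The window is 7–17 days after 2021-08-28; it closes on 2021-09-14.

2021-09-14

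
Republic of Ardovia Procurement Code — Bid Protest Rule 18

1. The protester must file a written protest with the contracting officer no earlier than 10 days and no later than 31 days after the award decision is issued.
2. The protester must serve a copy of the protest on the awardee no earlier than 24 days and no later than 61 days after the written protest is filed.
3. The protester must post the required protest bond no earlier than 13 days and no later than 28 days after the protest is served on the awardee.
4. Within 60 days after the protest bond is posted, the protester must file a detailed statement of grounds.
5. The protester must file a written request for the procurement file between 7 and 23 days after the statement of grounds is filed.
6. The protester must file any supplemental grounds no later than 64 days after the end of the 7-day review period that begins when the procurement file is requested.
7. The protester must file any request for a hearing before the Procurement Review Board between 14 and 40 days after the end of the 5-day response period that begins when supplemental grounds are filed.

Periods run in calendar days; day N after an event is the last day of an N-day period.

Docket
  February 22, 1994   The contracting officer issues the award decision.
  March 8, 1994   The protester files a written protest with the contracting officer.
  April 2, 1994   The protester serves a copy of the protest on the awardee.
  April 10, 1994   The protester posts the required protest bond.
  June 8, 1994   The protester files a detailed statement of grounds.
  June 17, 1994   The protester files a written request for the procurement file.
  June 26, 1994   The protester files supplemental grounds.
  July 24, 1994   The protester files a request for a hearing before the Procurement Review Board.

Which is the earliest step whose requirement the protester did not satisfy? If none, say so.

Step 1 — 10 and 31 days from February 22, 1994 (when the award decision is issued) are March 4, 1994 and March 25, 1994 respectively; done March 8, 1994 — within the window.
Step 2 — 24 and 61 days from March 8, 1994 (when the written protest is filed) are April 1, 1994 and May 8, 1994 respectively; done April 2, 1994, which is between those dates.
Step 3 — 13 and 28 days from April 2, 1994 (when the protest is served on the awardee) are April 15, 1994 and April 30, 1994 respectively; done April 10, 1994 — 5 days before the window opened.
Later steps need not be reached.

Step 3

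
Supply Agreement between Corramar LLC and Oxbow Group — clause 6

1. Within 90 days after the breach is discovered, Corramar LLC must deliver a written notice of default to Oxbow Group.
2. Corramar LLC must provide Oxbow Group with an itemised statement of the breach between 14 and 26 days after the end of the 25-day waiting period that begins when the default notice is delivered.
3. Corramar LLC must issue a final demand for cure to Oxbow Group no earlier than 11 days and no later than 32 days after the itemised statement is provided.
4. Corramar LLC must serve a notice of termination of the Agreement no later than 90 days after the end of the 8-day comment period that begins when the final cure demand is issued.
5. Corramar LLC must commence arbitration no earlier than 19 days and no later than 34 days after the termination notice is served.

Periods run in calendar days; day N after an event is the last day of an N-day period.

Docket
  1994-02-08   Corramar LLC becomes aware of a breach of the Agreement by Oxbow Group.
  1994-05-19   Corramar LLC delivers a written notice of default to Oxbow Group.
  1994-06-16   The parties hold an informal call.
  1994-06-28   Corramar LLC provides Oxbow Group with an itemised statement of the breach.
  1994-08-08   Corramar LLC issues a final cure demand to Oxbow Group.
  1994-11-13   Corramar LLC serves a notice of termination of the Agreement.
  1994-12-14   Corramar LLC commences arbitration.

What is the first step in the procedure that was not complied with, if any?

Step 1

Step 1 — counting 90 days from 1994-02-08 (when the breach is discovered) gives a deadline of 1994-05-09; 1994-05-19 misses that deadline by 10 days.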